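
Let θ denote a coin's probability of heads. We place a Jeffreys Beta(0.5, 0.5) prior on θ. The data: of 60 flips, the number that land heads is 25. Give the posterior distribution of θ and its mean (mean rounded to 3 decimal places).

Observing 25 successes and 35 failures updates Beta(0.5, 0.5) by adding the success and failure counts to the two shape parameters: α = 0.5+25 = 25.5, β = 0.5+35 = 35.5.
Posterior mean = α/(α+β) = 25.5/61 = 0.418.

Posterior: Beta(25.5, 35.5); mean ≈ 0.418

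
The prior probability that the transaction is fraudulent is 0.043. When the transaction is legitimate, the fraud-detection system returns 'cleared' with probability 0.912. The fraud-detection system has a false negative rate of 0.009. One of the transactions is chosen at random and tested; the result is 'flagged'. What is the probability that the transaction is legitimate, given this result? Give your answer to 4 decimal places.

P(¬H | E) ≈ 0.6640

Write H for 'the transaction is fraudulent'. Prior odds H:¬H = 0.043/0.957 = 0.044932. For the 'flagged' outcome, the likelihood ratio is 0.991/0.088 = 11.261.
Posterior odds = 0.044932 × 11.261 = 0.50600, so P(H|E) = 0.50600/(1+0.50600) = 0.3360. Then P(¬H|E) = 1 − 0.3360 = 0.6640.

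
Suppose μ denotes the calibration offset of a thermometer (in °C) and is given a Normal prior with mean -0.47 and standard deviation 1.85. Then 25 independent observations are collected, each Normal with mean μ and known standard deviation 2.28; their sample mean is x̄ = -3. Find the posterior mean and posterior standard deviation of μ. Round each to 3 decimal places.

Prior precision 1/τ₀² = 1/1.85² = 0.292184; data precision n/σ² = 25/2.28² = 4.80917.
Posterior precision = 0.292184 + 4.80917 = 5.10136, giving posterior SD = 1/√5.10136 = 0.443.
Posterior mean = (0.292184·-0.47 + 4.80917·-3) / 5.10136 = -2.855.

Posterior mean ≈ -2.855; posterior SD ≈ 0.443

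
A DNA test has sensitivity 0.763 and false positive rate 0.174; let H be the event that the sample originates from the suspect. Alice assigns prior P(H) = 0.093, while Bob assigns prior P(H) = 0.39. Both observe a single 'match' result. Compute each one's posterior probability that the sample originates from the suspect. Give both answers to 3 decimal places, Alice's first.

Alice: 0.310; Bob: 0.737

P('+'|H) = 0.763, P('+'|¬H) = 0.174.
Alice: numerator 0.763·0.093 = 0.070959; evidence = 0.070959+0.174·0.907 = 0.22878; posterior = 0.310.
Bob: numerator 0.763·0.39 = 0.29757; evidence = 0.29757+0.174·0.61 = 0.40371; posterior = 0.737.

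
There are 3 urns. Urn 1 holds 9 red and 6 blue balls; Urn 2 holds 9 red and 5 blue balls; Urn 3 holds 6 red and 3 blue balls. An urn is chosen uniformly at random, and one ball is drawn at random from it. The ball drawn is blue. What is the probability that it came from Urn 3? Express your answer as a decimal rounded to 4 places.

P(blue|Urn 1) = 0.4; P(blue|Urn 2) = 0.3571; P(blue|Urn 3) = 0.3333.
Prior × likelihood for each source: 0.333333·0.4=0.1333, 0.333333·0.3571=0.1190, 0.333333·0.3333=0.1111. Summing gives P(blue) = 0.36349.
P(Urn 3 | blue) = 0.1111 / 0.36349 = 0.3057.

Posterior probability ≈ 0.3057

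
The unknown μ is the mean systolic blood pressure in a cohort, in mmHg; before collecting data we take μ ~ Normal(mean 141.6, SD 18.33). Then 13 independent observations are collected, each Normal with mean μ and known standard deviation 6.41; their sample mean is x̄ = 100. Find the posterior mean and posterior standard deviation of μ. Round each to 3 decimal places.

Posterior mean ≈ 100.388; posterior SD ≈ 1.770

With known σ, the Normal prior is conjugate. Weight on the data is w = (n/σ²)/(n/σ² + 1/τ₀²) = 0.316393/(0.316393+0.00297629) = 0.99068.
Posterior mean = w·x̄ + (1−w)·μ₀ = 0.99068·100 + 0.0093193·141.6 = 100.388. Posterior variance = 1/(0.316393+0.00297629) = 3.13117, so SD = 1.770.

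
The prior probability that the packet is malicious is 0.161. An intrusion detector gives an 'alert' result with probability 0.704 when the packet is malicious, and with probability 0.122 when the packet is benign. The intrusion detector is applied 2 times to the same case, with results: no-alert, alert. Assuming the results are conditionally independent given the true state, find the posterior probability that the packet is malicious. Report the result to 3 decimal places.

Let H be the event that the packet is malicious; start with P(H) = 0.161. P('alert'|H) = 0.704, P('alert'|¬H) = 0.122.
Update on result 1 ('no-alert'): P(H) ← 0.296·0.1610 / (0.296·0.1610 + 0.878·0.8390) = 0.047656/0.78430 = 0.0608.
Update on result 2 ('alert'): P(H) ← 0.704·0.0608 / (0.704·0.0608 + 0.122·0.9392) = 0.042777/0.15736 = 0.2718.

Posterior P(H) ≈ 0.272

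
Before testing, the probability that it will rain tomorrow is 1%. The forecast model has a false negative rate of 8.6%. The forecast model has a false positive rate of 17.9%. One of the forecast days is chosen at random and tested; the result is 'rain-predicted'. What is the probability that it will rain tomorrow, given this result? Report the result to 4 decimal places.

P(H | E) ≈ 0.0490

Let H be the event that it will rain tomorrow. P(H) = 0.01, so P(¬H) = 0.99. With E the 'rain-predicted' result, P(E|H) = 0.914 and P(E|¬H) = 0.179.
P(E) = 0.914·0.01 + 0.179·0.99 = 0.0091400 + 0.17721 = 0.18635.
By Bayes' theorem, P(H|E) = 0.0091400 / 0.18635 = 0.0490.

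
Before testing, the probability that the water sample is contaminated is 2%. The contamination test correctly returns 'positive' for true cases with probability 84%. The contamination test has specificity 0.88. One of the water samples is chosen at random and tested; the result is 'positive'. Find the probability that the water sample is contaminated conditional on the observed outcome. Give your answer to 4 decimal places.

Let H be the event that the water sample is contaminated. P(H) = 0.02, so P(¬H) = 0.98. With E the 'positive' result, P(E|H) = 0.84 and P(E|¬H) = 0.12.
P(E) = 0.84·0.02 + 0.12·0.98 = 0.016800 + 0.11760 = 0.13440.
By Bayes' theorem, P(H|E) = 0.016800 / 0.13440 = 0.1250.

P(H | E) ≈ 0.1250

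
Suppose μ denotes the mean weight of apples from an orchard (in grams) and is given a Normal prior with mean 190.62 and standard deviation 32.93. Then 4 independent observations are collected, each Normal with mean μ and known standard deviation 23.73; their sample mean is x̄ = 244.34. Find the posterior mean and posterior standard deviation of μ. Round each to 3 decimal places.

Posterior mean ≈ 238.167; posterior SD ≈ 11.163

Prior precision 1/τ₀² = 1/32.93² = 0.00092218; data precision n/σ² = 4/23.73² = 0.00710337.
Posterior precision = 0.00092218 + 0.00710337 = 0.00802555, giving posterior SD = 1/√0.00802555 = 11.163.
Posterior mean = (0.00092218·190.62 + 0.00710337·244.34) / 0.00802555 = 238.167.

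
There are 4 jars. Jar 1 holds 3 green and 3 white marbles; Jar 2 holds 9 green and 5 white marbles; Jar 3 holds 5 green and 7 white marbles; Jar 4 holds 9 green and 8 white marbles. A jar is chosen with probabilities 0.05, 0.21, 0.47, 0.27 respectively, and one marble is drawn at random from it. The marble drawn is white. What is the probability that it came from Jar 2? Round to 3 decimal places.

P(white|Jar 1) = 0.5; P(white|Jar 2) = 0.3571; P(white|Jar 3) = 0.5833; P(white|Jar 4) = 0.4706.
Prior × likelihood for each source: 0.05·0.5=0.02500, 0.21·0.3571=0.07500, 0.47·0.5833=0.2742, 0.27·0.4706=0.1271. Summing gives P(white) = 0.50123.
P(Jar 2 | white) = 0.07500 / 0.50123 = 0.150.

Posterior probability ≈ 0.150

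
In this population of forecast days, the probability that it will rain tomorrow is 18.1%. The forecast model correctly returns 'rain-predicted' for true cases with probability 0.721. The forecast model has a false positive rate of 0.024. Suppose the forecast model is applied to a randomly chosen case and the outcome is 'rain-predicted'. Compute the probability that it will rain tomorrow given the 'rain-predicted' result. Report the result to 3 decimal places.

Write H for 'it will rain tomorrow'. Prior odds H:¬H = 0.181/0.819 = 0.22100. For the 'rain-predicted' outcome, the likelihood ratio is 0.721/0.024 = 30.042.
Posterior odds = 0.22100 × 30.042 = 6.6392, so P(H|E) = 6.6392/(1+6.6392) = 0.869.

P(H | E) ≈ 0.869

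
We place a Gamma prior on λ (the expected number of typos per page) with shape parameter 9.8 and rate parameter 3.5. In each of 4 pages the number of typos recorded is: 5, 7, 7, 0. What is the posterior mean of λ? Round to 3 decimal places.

The Poisson likelihood adds the total count to the shape and the number of exposure periods to the rate. Here ∑xᵢ = 19 and n = 4, so shape 9.8→28.8 and rate 3.5→7.5.
E[λ | data] = 28.8/7.5 = 3.840.

Posterior mean ≈ 3.840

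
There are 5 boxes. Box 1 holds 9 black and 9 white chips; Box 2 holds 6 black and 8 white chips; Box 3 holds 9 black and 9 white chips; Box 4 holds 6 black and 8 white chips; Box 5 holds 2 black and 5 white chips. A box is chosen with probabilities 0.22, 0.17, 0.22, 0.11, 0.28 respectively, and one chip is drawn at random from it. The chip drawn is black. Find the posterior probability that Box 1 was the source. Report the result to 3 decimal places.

Posterior probability ≈ 0.262

P(black|Box 1) = 0.5; P(black|Box 2) = 0.4286; P(black|Box 3) = 0.5; P(black|Box 4) = 0.4286; P(black|Box 5) = 0.2857.
Prior × likelihood for each source: 0.22·0.5=0.1100, 0.17·0.4286=0.07286, 0.22·0.5=0.1100, 0.11·0.4286=0.04714, 0.28·0.2857=0.08000. Summing gives P(black) = 0.42000.
P(Box 1 | black) = 0.1100 / 0.42000 = 0.262.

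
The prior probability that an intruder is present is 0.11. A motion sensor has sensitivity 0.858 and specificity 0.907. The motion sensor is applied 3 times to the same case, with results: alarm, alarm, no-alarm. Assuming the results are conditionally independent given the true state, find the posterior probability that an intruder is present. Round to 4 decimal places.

Posterior P(H) ≈ 0.6222

Let H be the event that an intruder is present; start with P(H) = 0.11. P('alarm'|H) = 0.858, P('alarm'|¬H) = 0.093.
Update on result 1 ('alarm'): P(H) ← 0.858·0.1100 / (0.858·0.1100 + 0.093·0.8900) = 0.094380/0.17715 = 0.5328.
Update on result 2 ('alarm'): P(H) ← 0.858·0.5328 / (0.858·0.5328 + 0.093·0.4672) = 0.45712/0.50057 = 0.9132.
Update on result 3 ('no-alarm'): P(H) ← 0.142·0.9132 / (0.142·0.9132 + 0.907·0.0868) = 0.12967/0.20841 = 0.6222.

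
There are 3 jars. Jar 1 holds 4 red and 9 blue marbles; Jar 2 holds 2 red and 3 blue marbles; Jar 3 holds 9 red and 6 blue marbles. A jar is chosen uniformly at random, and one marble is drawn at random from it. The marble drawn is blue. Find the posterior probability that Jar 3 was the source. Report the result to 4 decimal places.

Tabulate prior·likelihood by source: [1] prior 0.333333, lik 0.6923, product 0.2308; [2] prior 0.333333, lik 0.6, product 0.2000; [3] prior 0.333333, lik 0.4, product 0.1333.
Normalizing constant = 0.56410; the posterior for Jar 3 is its product over the sum, 0.1333/0.56410 = 0.2364.

Posterior probability ≈ 0.2364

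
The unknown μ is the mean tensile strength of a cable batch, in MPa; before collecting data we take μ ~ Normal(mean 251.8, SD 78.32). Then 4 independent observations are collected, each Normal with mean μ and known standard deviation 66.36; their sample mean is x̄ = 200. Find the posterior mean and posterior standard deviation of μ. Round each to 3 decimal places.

With known σ, the Normal prior is conjugate. Weight on the data is w = (n/σ²)/(n/σ² + 1/τ₀²) = 0.00090834/(0.00090834+0.00016303) = 0.84783.
Posterior mean = w·x̄ + (1−w)·μ₀ = 0.84783·200 + 0.15217·251.8 = 207.882. Posterior variance = 1/(0.00090834+0.00016303) = 933.391, so SD = 30.551.

Posterior mean ≈ 207.882; posterior SD ≈ 30.551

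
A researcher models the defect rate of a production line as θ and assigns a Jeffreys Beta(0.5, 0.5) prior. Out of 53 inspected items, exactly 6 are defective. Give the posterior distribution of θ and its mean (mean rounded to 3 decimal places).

The binomial likelihood is conjugate to the Beta prior: with 6 successes and 47 failures, the posterior is Beta(0.5+6, 0.5+47) = Beta(6.5, 47.5).
Posterior mean = α/(α+β) = 6.5/54 = 0.120.

Posterior: Beta(6.5, 47.5); mean ≈ 0.120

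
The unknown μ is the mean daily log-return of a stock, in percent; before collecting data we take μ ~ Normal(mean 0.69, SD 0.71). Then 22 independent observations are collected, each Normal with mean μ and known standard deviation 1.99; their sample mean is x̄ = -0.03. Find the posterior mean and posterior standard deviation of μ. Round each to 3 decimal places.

Prior precision 1/τ₀² = 1/0.71² = 1.98373; data precision n/σ² = 22/1.99² = 5.55542.
Posterior precision = 1.98373 + 5.55542 = 7.53915, giving posterior SD = 1/√7.53915 = 0.364.
Posterior mean = (1.98373·0.69 + 5.55542·-0.03) / 7.53915 = 0.159.

Posterior mean ≈ 0.159; posterior SD ≈ 0.364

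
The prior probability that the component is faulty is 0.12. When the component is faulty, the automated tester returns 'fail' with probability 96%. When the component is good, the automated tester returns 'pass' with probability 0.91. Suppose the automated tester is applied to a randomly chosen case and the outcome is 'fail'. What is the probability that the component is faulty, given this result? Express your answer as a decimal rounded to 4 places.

P(H | E) ≈ 0.5926

Write H for 'the component is faulty'. Prior odds H:¬H = 0.12/0.88 = 0.13636. For the 'fail' outcome, the likelihood ratio is 0.96/0.09 = 10.667.
Posterior odds = 0.13636 × 10.667 = 1.4545, so P(H|E) = 1.4545/(1+1.4545) = 0.5926.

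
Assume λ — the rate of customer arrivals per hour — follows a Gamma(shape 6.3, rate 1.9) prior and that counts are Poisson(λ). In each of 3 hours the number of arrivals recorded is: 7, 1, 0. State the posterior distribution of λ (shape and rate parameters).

Posterior: Gamma(shape=14.3, rate=4.9)

The Poisson likelihood adds the total count to the shape and the number of exposure periods to the rate. Here ∑xᵢ = 8 and n = 3, so shape 6.3→14.3 and rate 1.9→4.9.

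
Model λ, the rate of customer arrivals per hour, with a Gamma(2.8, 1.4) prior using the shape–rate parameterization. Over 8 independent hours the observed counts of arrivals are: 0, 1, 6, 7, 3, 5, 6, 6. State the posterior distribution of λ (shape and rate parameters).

Posterior: Gamma(shape=36.8, rate=9.4)

Total count ∑xᵢ = 34 over n = 8 hours.
Gamma is conjugate to the Poisson likelihood: posterior is Gamma(shape = 2.8+34 = 36.8, rate = 1.4+8 = 9.4).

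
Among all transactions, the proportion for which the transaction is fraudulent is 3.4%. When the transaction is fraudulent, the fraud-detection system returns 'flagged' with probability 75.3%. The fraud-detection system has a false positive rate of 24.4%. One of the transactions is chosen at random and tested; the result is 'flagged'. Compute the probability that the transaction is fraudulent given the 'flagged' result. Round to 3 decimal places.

Let H be the event that the transaction is fraudulent. P(H) = 0.034, so P(¬H) = 0.966. With E the 'flagged' result, P(E|H) = 0.753 and P(E|¬H) = 0.244.
P(E) = 0.753·0.034 + 0.244·0.966 = 0.025602 + 0.23570 = 0.26131.
By Bayes' theorem, P(H|E) = 0.025602 / 0.26131 = 0.098.

P(H | E) ≈ 0.098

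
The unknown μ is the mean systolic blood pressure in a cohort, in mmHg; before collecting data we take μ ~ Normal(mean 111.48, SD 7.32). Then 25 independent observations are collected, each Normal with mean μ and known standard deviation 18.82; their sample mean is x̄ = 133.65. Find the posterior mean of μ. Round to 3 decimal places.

With known σ, the Normal prior is conjugate. Weight on the data is w = (n/σ²)/(n/σ² + 1/τ₀²) = 0.0705831/(0.0705831+0.0186628) = 0.79088.
Posterior mean = w·x̄ + (1−w)·μ₀ = 0.79088·133.65 + 0.20912·111.48 = 129.014.

Posterior mean ≈ 129.014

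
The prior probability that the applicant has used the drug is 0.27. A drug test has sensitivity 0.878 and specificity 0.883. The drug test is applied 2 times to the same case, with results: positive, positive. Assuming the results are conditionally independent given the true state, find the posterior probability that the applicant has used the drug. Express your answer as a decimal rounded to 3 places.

Let H be the event that the applicant has used the drug; start with P(H) = 0.27. P('positive'|H) = 0.878, P('positive'|¬H) = 0.117.
Update on result 1 ('positive'): P(H) ← 0.878·0.2700 / (0.878·0.2700 + 0.117·0.7300) = 0.23706/0.32247 = 0.7351.
Update on result 2 ('positive'): P(H) ← 0.878·0.7351 / (0.878·0.7351 + 0.117·0.2649) = 0.64545/0.67644 = 0.9542.

Posterior P(H) ≈ 0.954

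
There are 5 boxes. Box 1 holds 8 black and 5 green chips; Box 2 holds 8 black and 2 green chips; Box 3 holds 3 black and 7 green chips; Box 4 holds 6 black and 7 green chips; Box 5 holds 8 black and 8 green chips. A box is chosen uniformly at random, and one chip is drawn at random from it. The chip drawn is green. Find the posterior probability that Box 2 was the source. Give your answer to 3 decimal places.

Posterior probability ≈ 0.086

P(green|Box 1) = 0.3846; P(green|Box 2) = 0.2; P(green|Box 3) = 0.7; P(green|Box 4) = 0.5385; P(green|Box 5) = 0.5.
Prior × likelihood for each source: 0.2·0.3846=0.07692, 0.2·0.2=0.04000, 0.2·0.7=0.1400, 0.2·0.5385=0.1077, 0.2·0.5=0.1000. Summing gives P(green) = 0.46462.
P(Box 2 | green) = 0.04000 / 0.46462 = 0.086.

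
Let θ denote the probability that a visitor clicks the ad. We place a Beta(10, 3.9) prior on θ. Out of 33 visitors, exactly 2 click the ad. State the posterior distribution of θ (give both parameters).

Posterior: Beta(12, 34.9)

Observing 2 successes and 31 failures updates Beta(10, 3.9) by adding the success and failure counts to the two shape parameters: α = 10+2 = 12, β = 3.9+31 = 34.9.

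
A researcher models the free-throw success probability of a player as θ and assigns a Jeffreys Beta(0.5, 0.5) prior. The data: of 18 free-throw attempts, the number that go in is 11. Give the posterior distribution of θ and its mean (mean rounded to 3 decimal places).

Posterior: Beta(11.5, 7.5); mean ≈ 0.605

Observing 11 successes and 7 failures updates Beta(0.5, 0.5) by adding the success and failure counts to the two shape parameters: α = 0.5+11 = 11.5, β = 0.5+7 = 7.5.
E[θ | data] = 11.5/(11.5+7.5) = 0.605.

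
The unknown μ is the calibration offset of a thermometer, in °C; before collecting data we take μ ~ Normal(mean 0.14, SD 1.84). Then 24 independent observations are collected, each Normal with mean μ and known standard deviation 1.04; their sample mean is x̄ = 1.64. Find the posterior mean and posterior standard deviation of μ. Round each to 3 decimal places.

Posterior mean ≈ 1.620; posterior SD ≈ 0.211

Prior precision 1/τ₀² = 1/1.84² = 0.295369; data precision n/σ² = 24/1.04² = 22.1893.
Posterior precision = 0.295369 + 22.1893 = 22.4847, giving posterior SD = 1/√22.4847 = 0.211.
Posterior mean = (0.295369·0.14 + 22.1893·1.64) / 22.4847 = 1.620.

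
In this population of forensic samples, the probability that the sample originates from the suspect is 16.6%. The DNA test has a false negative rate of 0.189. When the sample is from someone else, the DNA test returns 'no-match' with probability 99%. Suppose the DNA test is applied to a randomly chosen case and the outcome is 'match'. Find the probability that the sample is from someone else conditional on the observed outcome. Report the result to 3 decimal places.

Write H for 'the sample originates from the suspect'. Prior odds H:¬H = 0.166/0.834 = 0.19904. For the 'match' outcome, the likelihood ratio is 0.811/0.01 = 81.100.
Posterior odds = 0.19904 × 81.100 = 16.142, so P(H|E) = 16.142/(1+16.142) = 0.942. Then P(¬H|E) = 1 − 0.942 = 0.058.

P(¬H | E) ≈ 0.058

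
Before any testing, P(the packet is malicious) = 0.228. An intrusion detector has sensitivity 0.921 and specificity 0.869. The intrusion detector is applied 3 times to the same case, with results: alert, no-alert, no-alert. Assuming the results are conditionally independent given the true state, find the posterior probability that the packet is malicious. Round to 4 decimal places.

Posterior P(H) ≈ 0.0169

With H the event that the packet is malicious, the joint likelihood of the observed sequence is P(data|H) = 0.921·0.079·0.079 = 0.0057480 and P(data|¬H) = 0.131·0.869·0.869 = 0.098926.
Bayes: P(H|data) = 0.228·0.0057480 / (0.228·0.0057480 + 0.772·0.098926) = 0.0013105/0.077681 = 0.0169.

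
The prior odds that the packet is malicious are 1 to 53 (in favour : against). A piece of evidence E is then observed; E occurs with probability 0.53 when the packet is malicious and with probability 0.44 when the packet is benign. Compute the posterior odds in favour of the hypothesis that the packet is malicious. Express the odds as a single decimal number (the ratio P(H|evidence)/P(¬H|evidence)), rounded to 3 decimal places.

Posterior odds ≈ 0.023

Prior odds = 1/53 = 0.018868.
Likelihood ratio for E = 0.53/0.44 = 1.2045.
Posterior odds = prior odds × LR = 0.022727.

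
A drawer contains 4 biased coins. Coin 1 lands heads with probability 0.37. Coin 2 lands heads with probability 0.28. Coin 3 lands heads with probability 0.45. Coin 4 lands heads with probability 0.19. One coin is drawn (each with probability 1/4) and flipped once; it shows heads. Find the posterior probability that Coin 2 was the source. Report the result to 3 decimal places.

Tabulate prior·likelihood by source: [1] prior 0.25, lik 0.37, product 0.09250; [2] prior 0.25, lik 0.28, product 0.07000; [3] prior 0.25, lik 0.45, product 0.1125; [4] prior 0.25, lik 0.19, product 0.04750.
Normalizing constant = 0.32250; the posterior for Coin 2 is its product over the sum, 0.07000/0.32250 = 0.217.

Posterior probability ≈ 0.217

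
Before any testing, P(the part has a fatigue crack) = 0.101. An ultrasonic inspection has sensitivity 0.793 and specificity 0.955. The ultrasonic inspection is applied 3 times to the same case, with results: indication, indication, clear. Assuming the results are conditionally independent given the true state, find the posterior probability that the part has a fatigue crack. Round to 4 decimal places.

With H the event that the part has a fatigue crack, the joint likelihood of the observed sequence is P(data|H) = 0.793·0.793·0.207 = 0.13017 and P(data|¬H) = 0.045·0.045·0.955 = 0.0019339.
Bayes: P(H|data) = 0.101·0.13017 / (0.101·0.13017 + 0.899·0.0019339) = 0.013147/0.014886 = 0.8832.

Posterior P(H) ≈ 0.8832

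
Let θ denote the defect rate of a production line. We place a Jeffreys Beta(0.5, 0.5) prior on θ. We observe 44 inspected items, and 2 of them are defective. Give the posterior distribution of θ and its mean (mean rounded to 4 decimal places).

Posterior: Beta(2.5, 42.5); mean ≈ 0.0556

The binomial likelihood is conjugate to the Beta prior: with 2 successes and 42 failures, the posterior is Beta(0.5+2, 0.5+42) = Beta(2.5, 42.5).
E[θ | data] = 2.5/(2.5+42.5) = 0.0556.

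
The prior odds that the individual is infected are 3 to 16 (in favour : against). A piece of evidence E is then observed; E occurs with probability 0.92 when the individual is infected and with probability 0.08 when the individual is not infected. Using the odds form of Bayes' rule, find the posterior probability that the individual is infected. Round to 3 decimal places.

Prior odds = 3/16 = 0.18750. In log-odds, ln(0.18750) = -1.6740.
Add log likelihood ratio: ln(11.500) = 2.4423.
Posterior log-odds = 0.76837, so posterior odds = exp(0.76837) = 2.1562. Converting, P(H|E) = 2.1562/3.1562 = 0.683.

Posterior probability ≈ 0.683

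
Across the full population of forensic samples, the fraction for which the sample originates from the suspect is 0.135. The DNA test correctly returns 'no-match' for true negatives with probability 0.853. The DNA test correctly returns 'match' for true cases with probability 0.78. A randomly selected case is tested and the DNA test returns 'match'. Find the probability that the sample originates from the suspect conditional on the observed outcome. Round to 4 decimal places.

P(H | E) ≈ 0.4530

Let H be the event that the sample originates from the suspect. P(H) = 0.135, so P(¬H) = 0.865. With E the 'match' result, P(E|H) = 0.78 and P(E|¬H) = 0.147.
P(E) = 0.78·0.135 + 0.147·0.865 = 0.10530 + 0.12715 = 0.23245.
By Bayes' theorem, P(H|E) = 0.10530 / 0.23245 = 0.4530.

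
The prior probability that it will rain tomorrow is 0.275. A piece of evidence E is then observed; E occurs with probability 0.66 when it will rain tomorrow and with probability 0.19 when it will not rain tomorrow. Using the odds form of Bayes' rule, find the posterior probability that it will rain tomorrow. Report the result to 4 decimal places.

Prior odds = 0.275/(1−0.275) = 0.37931.
Likelihood ratio for E = 0.66/0.19 = 3.4737.
Posterior odds = prior odds × LR = 1.3176.
Posterior probability = odds/(1+odds) = 1.3176/2.3176 = 0.5685.

Posterior probability ≈ 0.5685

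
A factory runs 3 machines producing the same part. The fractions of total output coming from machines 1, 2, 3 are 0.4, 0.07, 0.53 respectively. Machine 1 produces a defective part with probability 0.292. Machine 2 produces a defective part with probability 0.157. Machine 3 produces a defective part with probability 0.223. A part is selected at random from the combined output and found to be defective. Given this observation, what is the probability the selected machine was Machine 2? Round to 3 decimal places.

Tabulate prior·likelihood by source: [1] prior 0.4, lik 0.292, product 0.1168; [2] prior 0.07, lik 0.157, product 0.01099; [3] prior 0.53, lik 0.223, product 0.1182.
Normalizing constant = 0.24598; the posterior for Machine 2 is its product over the sum, 0.01099/0.24598 = 0.045.

Posterior probability ≈ 0.045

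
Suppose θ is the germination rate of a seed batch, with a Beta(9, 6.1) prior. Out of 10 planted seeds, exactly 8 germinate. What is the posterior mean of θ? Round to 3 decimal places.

The binomial likelihood is conjugate to the Beta prior: with 8 successes and 2 failures, the posterior is Beta(9+8, 6.1+2) = Beta(17, 8.1).
E[θ | data] = 17/(17+8.1) = 0.677.

Posterior mean ≈ 0.677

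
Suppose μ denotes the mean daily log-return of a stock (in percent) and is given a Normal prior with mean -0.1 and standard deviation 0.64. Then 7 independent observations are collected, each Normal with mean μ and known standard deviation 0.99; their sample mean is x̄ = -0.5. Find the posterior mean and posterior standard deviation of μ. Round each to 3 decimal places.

With known σ, the Normal prior is conjugate. Weight on the data is w = (n/σ²)/(n/σ² + 1/τ₀²) = 7.14213/(7.14213+2.44141) = 0.74525.
Posterior mean = w·x̄ + (1−w)·μ₀ = 0.74525·-0.5 + 0.25475·-0.1 = -0.398. Posterior variance = 1/(7.14213+2.44141) = 0.104346, so SD = 0.323.

Posterior mean ≈ -0.398; posterior SD ≈ 0.323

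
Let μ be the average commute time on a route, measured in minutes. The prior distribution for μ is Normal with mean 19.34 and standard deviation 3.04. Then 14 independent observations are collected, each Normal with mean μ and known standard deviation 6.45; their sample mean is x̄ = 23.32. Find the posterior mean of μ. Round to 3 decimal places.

With known σ, the Normal prior is conjugate. Weight on the data is w = (n/σ²)/(n/σ² + 1/τ₀²) = 0.336518/(0.336518+0.108206) = 0.75669.
Posterior mean = w·x̄ + (1−w)·μ₀ = 0.75669·23.32 + 0.24331·19.34 = 22.352.

Posterior mean ≈ 22.352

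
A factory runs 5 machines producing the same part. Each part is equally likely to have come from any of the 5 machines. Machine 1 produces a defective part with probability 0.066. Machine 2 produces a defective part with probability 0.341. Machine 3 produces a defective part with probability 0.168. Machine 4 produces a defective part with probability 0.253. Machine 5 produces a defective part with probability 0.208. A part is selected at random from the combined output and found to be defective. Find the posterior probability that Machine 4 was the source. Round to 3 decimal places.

Posterior probability ≈ 0.244

Tabulate prior·likelihood by source: [1] prior 0.2, lik 0.066, product 0.01320; [2] prior 0.2, lik 0.341, product 0.06820; [3] prior 0.2, lik 0.168, product 0.03360; [4] prior 0.2, lik 0.253, product 0.05060; [5] prior 0.2, lik 0.208, product 0.04160.
Normalizing constant = 0.20720; the posterior for Machine 4 is its product over the sum, 0.05060/0.20720 = 0.244.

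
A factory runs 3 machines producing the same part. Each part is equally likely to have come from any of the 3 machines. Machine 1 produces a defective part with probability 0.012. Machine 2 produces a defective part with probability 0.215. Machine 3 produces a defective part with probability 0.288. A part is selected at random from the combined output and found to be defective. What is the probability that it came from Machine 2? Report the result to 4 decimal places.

P(defective|M1) = 0.012; P(defective|M2) = 0.215; P(defective|M3) = 0.288.
Prior × likelihood for each source: 0.333333·0.012=0.004000, 0.333333·0.215=0.07167, 0.333333·0.288=0.09600. Summing gives P(defective) = 0.17167.
P(Machine 2 | defective) = 0.07167 / 0.17167 = 0.4175.

Posterior probability ≈ 0.4175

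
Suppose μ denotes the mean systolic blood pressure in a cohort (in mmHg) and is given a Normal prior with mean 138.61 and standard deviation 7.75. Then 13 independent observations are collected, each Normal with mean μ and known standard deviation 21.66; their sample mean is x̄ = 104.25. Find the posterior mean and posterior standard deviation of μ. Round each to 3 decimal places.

Prior precision 1/τ₀² = 1/7.75² = 0.0166493; data precision n/σ² = 13/21.66² = 0.0277094.
Posterior precision = 0.0166493 + 0.0277094 = 0.0443587, giving posterior SD = 1/√0.0443587 = 4.748.
Posterior mean = (0.0166493·138.61 + 0.0277094·104.25) / 0.0443587 = 117.146.

Posterior mean ≈ 117.146; posterior SD ≈ 4.748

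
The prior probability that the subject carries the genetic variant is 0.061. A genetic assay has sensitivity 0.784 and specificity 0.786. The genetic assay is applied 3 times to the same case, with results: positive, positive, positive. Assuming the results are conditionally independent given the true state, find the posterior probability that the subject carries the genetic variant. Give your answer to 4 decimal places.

Posterior P(H) ≈ 0.7616

Let H be the event that the subject carries the genetic variant; start with P(H) = 0.061. P('positive'|H) = 0.784, P('positive'|¬H) = 0.214.
Update on result 1 ('positive'): P(H) ← 0.784·0.0610 / (0.784·0.0610 + 0.214·0.9390) = 0.047824/0.24877 = 0.1922.
Update on result 2 ('positive'): P(H) ← 0.784·0.1922 / (0.784·0.1922 + 0.214·0.8078) = 0.15072/0.32358 = 0.4658.
Update on result 3 ('positive'): P(H) ← 0.784·0.4658 / (0.784·0.4658 + 0.214·0.5342) = 0.36518/0.47950 = 0.7616.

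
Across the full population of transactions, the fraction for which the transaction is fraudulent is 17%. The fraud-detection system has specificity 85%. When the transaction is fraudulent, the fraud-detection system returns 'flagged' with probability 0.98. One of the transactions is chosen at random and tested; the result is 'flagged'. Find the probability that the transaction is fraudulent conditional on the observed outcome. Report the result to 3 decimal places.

P(H | E) ≈ 0.572

Let H be the event that the transaction is fraudulent. P(H) = 0.17, so P(¬H) = 0.83. With E the 'flagged' result, P(E|H) = 0.98 and P(E|¬H) = 0.15.
P(E) = 0.98·0.17 + 0.15·0.83 = 0.16660 + 0.12450 = 0.29110.
By Bayes' theorem, P(H|E) = 0.16660 / 0.29110 = 0.572.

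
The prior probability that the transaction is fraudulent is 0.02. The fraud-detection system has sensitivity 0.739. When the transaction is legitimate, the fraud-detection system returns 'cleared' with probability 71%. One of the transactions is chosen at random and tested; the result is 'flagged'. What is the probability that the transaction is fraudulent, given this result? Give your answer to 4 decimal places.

Write H for 'the transaction is fraudulent'. Prior odds H:¬H = 0.02/0.98 = 0.020408. For the 'flagged' outcome, the likelihood ratio is 0.739/0.29 = 2.5483.
Posterior odds = 0.020408 × 2.5483 = 0.052006, so P(H|E) = 0.052006/(1+0.052006) = 0.0494.

P(H | E) ≈ 0.0494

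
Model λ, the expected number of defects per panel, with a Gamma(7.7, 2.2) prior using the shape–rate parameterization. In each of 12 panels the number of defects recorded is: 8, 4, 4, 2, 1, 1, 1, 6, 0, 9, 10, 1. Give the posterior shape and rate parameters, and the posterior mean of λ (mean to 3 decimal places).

Total count ∑xᵢ = 47 over n = 12 panels.
Gamma is conjugate to the Poisson likelihood: posterior is Gamma(shape = 7.7+47 = 54.7, rate = 2.2+12 = 14.2).
Posterior mean = shape/rate = 54.7/14.2 = 3.852.

Posterior: Gamma(shape=54.7, rate=14.2); mean ≈ 3.852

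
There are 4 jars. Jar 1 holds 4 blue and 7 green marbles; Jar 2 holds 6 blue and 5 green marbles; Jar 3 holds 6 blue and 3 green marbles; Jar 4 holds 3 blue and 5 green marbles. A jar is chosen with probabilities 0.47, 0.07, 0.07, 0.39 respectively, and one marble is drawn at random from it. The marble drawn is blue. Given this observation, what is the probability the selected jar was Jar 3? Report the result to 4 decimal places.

Posterior probability ≈ 0.1161

Tabulate prior·likelihood by source: [1] prior 0.47, lik 0.3636, product 0.1709; [2] prior 0.07, lik 0.5455, product 0.03818; [3] prior 0.07, lik 0.6667, product 0.04667; [4] prior 0.39, lik 0.375, product 0.1462.
Normalizing constant = 0.40201; the posterior for Jar 3 is its product over the sum, 0.04667/0.40201 = 0.1161.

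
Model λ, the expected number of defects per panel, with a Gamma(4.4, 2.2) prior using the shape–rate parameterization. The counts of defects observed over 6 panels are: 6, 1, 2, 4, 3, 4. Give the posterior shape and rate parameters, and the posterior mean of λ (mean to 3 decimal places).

The Poisson likelihood adds the total count to the shape and the number of exposure periods to the rate. Here ∑xᵢ = 20 and n = 6, so shape 4.4→24.4 and rate 2.2→8.2.
E[λ | data] = 24.4/8.2 = 2.976.

Posterior: Gamma(shape=24.4, rate=8.2); mean ≈ 2.976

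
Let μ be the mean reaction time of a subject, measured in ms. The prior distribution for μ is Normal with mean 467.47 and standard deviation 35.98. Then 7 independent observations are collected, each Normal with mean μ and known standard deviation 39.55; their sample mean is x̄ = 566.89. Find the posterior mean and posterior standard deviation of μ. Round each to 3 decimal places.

Posterior mean ≈ 552.255; posterior SD ≈ 13.804

With known σ, the Normal prior is conjugate. Weight on the data is w = (n/σ²)/(n/σ² + 1/τ₀²) = 0.00447512/(0.00447512+0.00077246) = 0.85280.
Posterior mean = w·x̄ + (1−w)·μ₀ = 0.85280·566.89 + 0.14720·467.47 = 552.255. Posterior variance = 1/(0.00447512+0.00077246) = 190.564, so SD = 13.804.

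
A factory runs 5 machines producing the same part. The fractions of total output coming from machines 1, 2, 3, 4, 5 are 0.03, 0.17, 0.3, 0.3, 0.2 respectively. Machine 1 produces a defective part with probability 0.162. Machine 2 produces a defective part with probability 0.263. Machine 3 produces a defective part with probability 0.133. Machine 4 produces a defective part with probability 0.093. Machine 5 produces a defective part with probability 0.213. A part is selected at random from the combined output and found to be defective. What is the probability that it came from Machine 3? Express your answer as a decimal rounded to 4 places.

Posterior probability ≈ 0.2494

P(defective|M1) = 0.162; P(defective|M2) = 0.263; P(defective|M3) = 0.133; P(defective|M4) = 0.093; P(defective|M5) = 0.213.
Prior × likelihood for each source: 0.03·0.162=0.004860, 0.17·0.263=0.04471, 0.3·0.133=0.03990, 0.3·0.093=0.02790, 0.2·0.213=0.04260. Summing gives P(defective) = 0.15997.
P(Machine 3 | defective) = 0.03990 / 0.15997 = 0.2494.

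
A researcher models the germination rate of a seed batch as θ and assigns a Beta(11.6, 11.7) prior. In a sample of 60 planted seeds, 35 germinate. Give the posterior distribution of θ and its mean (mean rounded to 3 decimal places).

Posterior: Beta(46.6, 36.7); mean ≈ 0.559

Observing 35 successes and 25 failures updates Beta(11.6, 11.7) by adding the success and failure counts to the two shape parameters: α = 11.6+35 = 46.6, β = 11.7+25 = 36.7.
Posterior mean = α/(α+β) = 46.6/83.3 = 0.559.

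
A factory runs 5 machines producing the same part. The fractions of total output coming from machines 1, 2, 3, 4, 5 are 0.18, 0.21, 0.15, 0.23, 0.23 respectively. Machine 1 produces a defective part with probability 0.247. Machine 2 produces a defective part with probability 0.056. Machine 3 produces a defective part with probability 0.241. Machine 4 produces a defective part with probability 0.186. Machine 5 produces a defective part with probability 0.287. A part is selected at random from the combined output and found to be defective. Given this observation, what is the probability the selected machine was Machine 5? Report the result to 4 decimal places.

Posterior probability ≈ 0.3281

P(defective|M1) = 0.247; P(defective|M2) = 0.056; P(defective|M3) = 0.241; P(defective|M4) = 0.186; P(defective|M5) = 0.287.
Prior × likelihood for each source: 0.18·0.247=0.04446, 0.21·0.056=0.01176, 0.15·0.241=0.03615, 0.23·0.186=0.04278, 0.23·0.287=0.06601. Summing gives P(defective) = 0.20116.
P(Machine 5 | defective) = 0.06601 / 0.20116 = 0.3281.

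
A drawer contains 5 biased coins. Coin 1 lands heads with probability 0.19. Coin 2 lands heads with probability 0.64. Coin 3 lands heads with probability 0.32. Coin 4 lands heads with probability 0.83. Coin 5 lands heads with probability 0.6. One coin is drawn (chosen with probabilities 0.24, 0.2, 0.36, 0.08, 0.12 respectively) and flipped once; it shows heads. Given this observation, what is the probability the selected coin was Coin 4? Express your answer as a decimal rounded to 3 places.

Posterior probability ≈ 0.155

P(heads|C1) = 0.19; P(heads|C2) = 0.64; P(heads|C3) = 0.32; P(heads|C4) = 0.83; P(heads|C5) = 0.6.
Prior × likelihood for each source: 0.24·0.19=0.04560, 0.2·0.64=0.1280, 0.36·0.32=0.1152, 0.08·0.83=0.06640, 0.12·0.6=0.07200. Summing gives P(heads) = 0.42720.
P(Coin 4 | heads) = 0.06640 / 0.42720 = 0.155.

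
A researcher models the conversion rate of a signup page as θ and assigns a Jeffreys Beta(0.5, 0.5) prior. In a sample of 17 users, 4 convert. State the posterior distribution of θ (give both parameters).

The binomial likelihood is conjugate to the Beta prior: with 4 successes and 13 failures, the posterior is Beta(0.5+4, 0.5+13) = Beta(4.5, 13.5).

Posterior: Beta(4.5, 13.5)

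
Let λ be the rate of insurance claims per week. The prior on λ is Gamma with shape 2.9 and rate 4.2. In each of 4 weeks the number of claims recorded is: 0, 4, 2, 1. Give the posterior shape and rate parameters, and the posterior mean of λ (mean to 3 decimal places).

The Poisson likelihood adds the total count to the shape and the number of exposure periods to the rate. Here ∑xᵢ = 7 and n = 4, so shape 2.9→9.9 and rate 4.2→8.2.
E[λ | data] = 9.9/8.2 = 1.207.

Posterior: Gamma(shape=9.9, rate=8.2); mean ≈ 1.207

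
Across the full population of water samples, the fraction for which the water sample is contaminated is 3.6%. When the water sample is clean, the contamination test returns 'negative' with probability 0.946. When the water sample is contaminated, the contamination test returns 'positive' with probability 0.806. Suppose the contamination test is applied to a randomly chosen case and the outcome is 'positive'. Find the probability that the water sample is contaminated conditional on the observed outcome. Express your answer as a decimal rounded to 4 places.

P(H | E) ≈ 0.3579

Write H for 'the water sample is contaminated'. Prior odds H:¬H = 0.036/0.964 = 0.037344. For the 'positive' outcome, the likelihood ratio is 0.806/0.054 = 14.926.
Posterior odds = 0.037344 × 14.926 = 0.55740, so P(H|E) = 0.55740/(1+0.55740) = 0.3579.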